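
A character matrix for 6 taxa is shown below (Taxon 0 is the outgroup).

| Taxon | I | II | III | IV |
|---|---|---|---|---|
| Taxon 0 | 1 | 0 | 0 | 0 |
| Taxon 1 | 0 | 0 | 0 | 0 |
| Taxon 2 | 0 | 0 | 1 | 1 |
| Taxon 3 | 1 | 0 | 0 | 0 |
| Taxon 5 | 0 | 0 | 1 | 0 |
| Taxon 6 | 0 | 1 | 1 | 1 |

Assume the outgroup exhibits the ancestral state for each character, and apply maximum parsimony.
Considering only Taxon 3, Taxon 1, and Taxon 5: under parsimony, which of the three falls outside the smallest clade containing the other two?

Character polarity is set by the outgroup: the derived state is whichever differs from the outgroup's state, so for I the derived state is '0', and for the remaining characters it is '1'.
I: derived state '0' in Taxon 1, Taxon 2, Taxon 5, and Taxon 6 only — synapomorphy for {Taxon 1, Taxon 2, Taxon 5, Taxon 6}.
II (derived state '1') is unique to Taxon 6 (autapomorphy; uninformative for grouping).
III: derived state '1' in Taxon 2, Taxon 5, and Taxon 6 only — synapomorphy for {Taxon 2, Taxon 5, Taxon 6}.
Only Taxon 2 and Taxon 6 show the derived state '1' for IV, supporting them as a clade.
Most parsimonious ingroup topology: ((Taxon 1,((Taxon 2,Taxon 6),Taxon 5)),Taxon 3).
Taxon 1 and Taxon 5 share a more recent common ancestor with each other than either does with Taxon 3, so Taxon 3 is the least closely related of the three.

Taxon 3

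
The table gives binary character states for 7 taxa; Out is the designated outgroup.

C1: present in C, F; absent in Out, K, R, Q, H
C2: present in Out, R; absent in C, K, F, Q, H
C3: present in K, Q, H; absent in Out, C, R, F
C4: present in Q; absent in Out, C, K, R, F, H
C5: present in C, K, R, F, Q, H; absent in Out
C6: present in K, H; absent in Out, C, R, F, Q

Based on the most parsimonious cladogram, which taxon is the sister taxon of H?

K

Character polarity is set by the outgroup: the derived state is whichever differs from the outgroup's state, so for C2 the derived state is 'absent', and for the remaining characters it is 'present'.
C1: derived state 'present' in C and F only — synapomorphy for {C, F}.
C2: derived state 'absent' in C, F, H, K, and Q only — synapomorphy for {C, F, H, K, Q}.
C3 (derived state 'present') is shared by H, K, and Q — a synapomorphy uniting that clade.
C4 (derived state 'present') is unique to Q (autapomorphy; uninformative for grouping).
All ingroup taxa share the derived state 'present' for C5; it defines the ingroup but does not resolve relationships within it.
Only H and K show the derived state 'present' for C6, supporting them as a clade.
Most parsimonious ingroup topology: (((C,F),((K,H),Q)),R).
H and K form a cherry on this tree, so they are sister taxa.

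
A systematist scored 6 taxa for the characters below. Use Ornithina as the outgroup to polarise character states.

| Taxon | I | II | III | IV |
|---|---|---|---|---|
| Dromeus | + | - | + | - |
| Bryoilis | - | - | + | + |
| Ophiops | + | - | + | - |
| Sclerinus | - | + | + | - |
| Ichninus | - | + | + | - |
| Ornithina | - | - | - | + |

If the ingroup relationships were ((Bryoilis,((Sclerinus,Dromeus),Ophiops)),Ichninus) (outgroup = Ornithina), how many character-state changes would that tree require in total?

Map each character onto ((Bryoilis,((Sclerinus,Dromeus),Ophiops)),Ichninus) (rooted by Ornithina) and count the minimum state changes it requires (Fitch parsimony):
I: 2; II: 2; III: 1; IV: 2.
Total tree length = 7.

7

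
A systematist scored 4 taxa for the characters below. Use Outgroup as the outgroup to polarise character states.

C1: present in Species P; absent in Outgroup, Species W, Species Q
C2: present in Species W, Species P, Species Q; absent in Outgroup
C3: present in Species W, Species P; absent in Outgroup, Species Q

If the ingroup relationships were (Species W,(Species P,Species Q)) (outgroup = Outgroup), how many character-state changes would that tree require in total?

Map each character onto (Species W,(Species P,Species Q)) (rooted by Outgroup) and count the minimum state changes it requires (Fitch parsimony):
C1: 1; C2: 1; C3: 2.
Total tree length = 4.

4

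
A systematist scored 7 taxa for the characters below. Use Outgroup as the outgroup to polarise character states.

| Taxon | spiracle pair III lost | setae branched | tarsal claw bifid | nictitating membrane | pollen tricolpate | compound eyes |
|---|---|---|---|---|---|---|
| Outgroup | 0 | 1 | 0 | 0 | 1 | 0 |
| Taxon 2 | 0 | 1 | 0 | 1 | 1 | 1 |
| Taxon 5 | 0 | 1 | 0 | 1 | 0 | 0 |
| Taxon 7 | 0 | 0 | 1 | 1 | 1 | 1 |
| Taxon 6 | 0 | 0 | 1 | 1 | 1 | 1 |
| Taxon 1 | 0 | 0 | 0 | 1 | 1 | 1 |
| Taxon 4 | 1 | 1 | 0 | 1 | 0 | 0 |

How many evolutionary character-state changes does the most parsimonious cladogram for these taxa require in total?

Character polarity is set by the outgroup: the derived state is whichever differs from the outgroup's state, so for setae branched, pollen tricolpate the derived state is '0', and for the remaining characters it is '1'.
spiracle pair III lost: derived state '1' in Taxon 4 only — an autapomorphy, so it tells us nothing about relationships among taxa.
setae branched (derived state '0') is shared by Taxon 1, Taxon 6, and Taxon 7 — a synapomorphy uniting that clade.
tarsal claw bifid (derived state '1') is shared by Taxon 6 and Taxon 7 — a synapomorphy uniting that clade.
All ingroup taxa share the derived state '1' for nictitating membrane; it defines the ingroup but does not resolve relationships within it.
Only Taxon 4 and Taxon 5 show the derived state '0' for pollen tricolpate, supporting them as a clade.
compound eyes (derived state '1') is shared by Taxon 1, Taxon 2, Taxon 6, and Taxon 7 — a synapomorphy uniting that clade.
Most parsimonious ingroup topology: ((Taxon 2,((Taxon 7,Taxon 6),Taxon 1)),(Taxon 5,Taxon 4)).
Changes per character on this tree: spiracle pair III lost: 1; setae branched: 1; tarsal claw bifid: 1; nictitating membrane: 1; pollen tricolpate: 1; compound eyes: 1.
Total = 6.

6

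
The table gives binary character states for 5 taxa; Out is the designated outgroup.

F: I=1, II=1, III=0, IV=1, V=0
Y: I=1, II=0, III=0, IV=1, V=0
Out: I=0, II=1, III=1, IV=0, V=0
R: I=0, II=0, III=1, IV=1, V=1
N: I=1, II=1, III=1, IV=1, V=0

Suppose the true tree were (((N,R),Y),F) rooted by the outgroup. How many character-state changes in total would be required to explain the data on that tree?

Map each character onto (((N,R),Y),F) (rooted by Out) and count the minimum state changes it requires (Fitch parsimony):
I: 2; II: 2; III: 2; IV: 1; V: 1.
Total tree length = 8.

8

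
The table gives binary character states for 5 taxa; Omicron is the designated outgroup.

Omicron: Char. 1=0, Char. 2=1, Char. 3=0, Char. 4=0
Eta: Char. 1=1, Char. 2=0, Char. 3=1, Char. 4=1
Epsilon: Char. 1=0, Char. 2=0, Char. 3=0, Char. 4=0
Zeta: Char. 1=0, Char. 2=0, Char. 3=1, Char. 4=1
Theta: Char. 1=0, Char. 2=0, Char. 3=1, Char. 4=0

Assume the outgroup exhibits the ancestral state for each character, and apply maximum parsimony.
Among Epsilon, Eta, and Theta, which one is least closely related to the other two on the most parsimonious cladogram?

Character polarity is set by the outgroup: the derived state is whichever differs from the outgroup's state, so for Char. 2 the derived state is '0', and for the remaining characters it is '1'.
Char. 1 (derived state '1') is unique to Eta (autapomorphy; uninformative for grouping).
Char. 2 (derived state '0') is shared by all ingroup taxa — unites the whole ingroup.
Char. 3 (derived state '1') is shared by Eta, Theta, and Zeta — a synapomorphy uniting that clade.
Char. 4: derived state '1' in Eta and Zeta only — synapomorphy for {Eta, Zeta}.
Most parsimonious ingroup topology: (((Eta,Zeta),Theta),Epsilon).
Eta and Theta share a more recent common ancestor with each other than either does with Epsilon, so Epsilon is the least closely related of the three.

Epsilon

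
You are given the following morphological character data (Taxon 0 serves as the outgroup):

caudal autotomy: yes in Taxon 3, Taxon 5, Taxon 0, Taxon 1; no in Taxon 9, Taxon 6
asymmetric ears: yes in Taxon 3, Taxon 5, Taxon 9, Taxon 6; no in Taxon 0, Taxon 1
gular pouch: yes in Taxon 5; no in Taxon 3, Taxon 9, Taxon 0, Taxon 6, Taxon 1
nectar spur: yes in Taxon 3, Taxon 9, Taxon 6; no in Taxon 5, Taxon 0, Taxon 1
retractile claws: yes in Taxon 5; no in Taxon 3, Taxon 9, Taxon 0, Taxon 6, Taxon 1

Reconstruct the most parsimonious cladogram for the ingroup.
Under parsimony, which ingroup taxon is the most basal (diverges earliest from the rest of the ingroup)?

Character polarity is set by the outgroup: the derived state is whichever differs from the outgroup's state, so for caudal autotomy the derived state is 'no', and for the remaining characters it is 'yes'.
Only Taxon 6 and Taxon 9 show the derived state 'no' for caudal autotomy, supporting them as a clade.
asymmetric ears: derived state 'yes' in Taxon 3, Taxon 5, Taxon 6, and Taxon 9 only — synapomorphy for {Taxon 3, Taxon 5, Taxon 6, Taxon 9}.
gular pouch (derived state 'yes') is unique to Taxon 5 (autapomorphy; uninformative for grouping).
Only Taxon 3, Taxon 6, and Taxon 9 show the derived state 'yes' for nectar spur, supporting them as a clade.
retractile claws (derived state 'yes') is unique to Taxon 5 (autapomorphy; uninformative for grouping).
Most parsimonious ingroup topology: ((Taxon 5,((Taxon 6,Taxon 9),Taxon 3)),Taxon 1).
Taxon 1 is sister to the clade containing all other ingroup taxa, so it is the earliest-diverging (most basal) ingroup lineage.

Taxon 1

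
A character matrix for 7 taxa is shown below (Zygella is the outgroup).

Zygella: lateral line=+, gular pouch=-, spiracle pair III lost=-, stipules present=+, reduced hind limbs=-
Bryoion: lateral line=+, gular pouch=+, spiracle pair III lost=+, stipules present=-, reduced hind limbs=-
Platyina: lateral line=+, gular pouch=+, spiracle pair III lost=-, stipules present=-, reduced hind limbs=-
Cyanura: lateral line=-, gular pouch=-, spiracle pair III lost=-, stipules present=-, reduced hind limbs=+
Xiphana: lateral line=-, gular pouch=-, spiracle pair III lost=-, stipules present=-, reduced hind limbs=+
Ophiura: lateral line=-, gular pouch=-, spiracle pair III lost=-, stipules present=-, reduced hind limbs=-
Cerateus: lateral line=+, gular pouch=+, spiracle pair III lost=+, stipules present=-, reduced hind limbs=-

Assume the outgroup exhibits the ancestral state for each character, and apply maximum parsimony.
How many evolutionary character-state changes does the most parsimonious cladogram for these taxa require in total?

Character polarity is set by the outgroup: the derived state is whichever differs from the outgroup's state, so for lateral line, stipules present the derived state is '-', and for the remaining characters it is '+'.
lateral line: derived state '-' in Cyanura, Ophiura, and Xiphana only — synapomorphy for {Cyanura, Ophiura, Xiphana}.
gular pouch (derived state '+') is shared by Bryoion, Cerateus, and Platyina — a synapomorphy uniting that clade.
Only Bryoion and Cerateus show the derived state '+' for spiracle pair III lost, supporting them as a clade.
stipules present (derived state '-') is shared by all ingroup taxa — unites the whole ingroup.
reduced hind limbs: derived state '+' in Cyanura and Xiphana only — synapomorphy for {Cyanura, Xiphana}.
Most parsimonious ingroup topology: (((Bryoion,Cerateus),Platyina),((Cyanura,Xiphana),Ophiura)).
Changes per character on this tree: lateral line: 1; gular pouch: 1; spiracle pair III lost: 1; stipules present: 1; reduced hind limbs: 1.
Total = 5.

5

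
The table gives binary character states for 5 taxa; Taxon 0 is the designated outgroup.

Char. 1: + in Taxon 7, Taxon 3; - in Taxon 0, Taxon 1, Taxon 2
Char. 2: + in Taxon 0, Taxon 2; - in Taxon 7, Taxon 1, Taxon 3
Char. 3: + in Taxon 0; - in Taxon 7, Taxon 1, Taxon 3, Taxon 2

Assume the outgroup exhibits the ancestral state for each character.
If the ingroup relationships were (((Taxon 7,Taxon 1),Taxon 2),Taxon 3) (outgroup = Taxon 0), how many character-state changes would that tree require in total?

Map each character onto (((Taxon 7,Taxon 1),Taxon 2),Taxon 3) (rooted by Taxon 0) and count the minimum state changes it requires (Fitch parsimony):
Char. 1: 2; Char. 2: 2; Char. 3: 1.
Total tree length = 5.

5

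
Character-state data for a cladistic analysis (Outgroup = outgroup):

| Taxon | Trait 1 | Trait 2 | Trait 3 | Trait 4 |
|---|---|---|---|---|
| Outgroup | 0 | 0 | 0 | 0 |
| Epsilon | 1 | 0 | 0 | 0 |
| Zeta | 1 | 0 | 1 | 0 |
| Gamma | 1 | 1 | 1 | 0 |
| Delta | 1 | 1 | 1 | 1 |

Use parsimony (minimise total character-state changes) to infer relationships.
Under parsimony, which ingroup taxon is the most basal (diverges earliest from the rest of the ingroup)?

Epsilon

The outgroup has state '0' for every character, so '1' is the derived state throughout.
All ingroup taxa share the derived state '1' for Trait 1; it defines the ingroup but does not resolve relationships within it.
Only Delta and Gamma show the derived state '1' for Trait 2, supporting them as a clade.
Trait 3 (derived state '1') is shared by Delta, Gamma, and Zeta — a synapomorphy uniting that clade.
Trait 4 (derived state '1') is unique to Delta (autapomorphy; uninformative for grouping).
Most parsimonious ingroup topology: (Epsilon,(Zeta,(Gamma,Delta))).
Epsilon is sister to the clade containing all other ingroup taxa, so it is the earliest-diverging (most basal) ingroup lineage.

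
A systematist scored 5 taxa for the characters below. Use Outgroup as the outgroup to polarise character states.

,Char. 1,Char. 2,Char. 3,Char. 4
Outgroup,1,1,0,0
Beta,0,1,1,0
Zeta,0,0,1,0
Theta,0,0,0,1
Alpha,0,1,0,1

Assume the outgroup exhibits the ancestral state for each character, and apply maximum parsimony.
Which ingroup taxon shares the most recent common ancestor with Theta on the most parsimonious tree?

Character polarity is set by the outgroup: the derived state is whichever differs from the outgroup's state, so for Char. 1, Char. 2 the derived state is '0', and for the remaining characters it is '1'.
All ingroup taxa share the derived state '0' for Char. 1; it defines the ingroup but does not resolve relationships within it.
Char. 2 (state '0') occurs in Theta and Zeta but conflicts with the nesting implied by the other characters — most parsimoniously interpreted as homoplasy.
Char. 3 (derived state '1') is shared by Beta and Zeta — a synapomorphy uniting that clade.
Char. 4 (derived state '1') is shared by Alpha and Theta — a synapomorphy uniting that clade.
Most parsimonious ingroup topology: ((Beta,Zeta),(Theta,Alpha)).
Theta and Alpha form a cherry on this tree, so they are sister taxa.

Alpha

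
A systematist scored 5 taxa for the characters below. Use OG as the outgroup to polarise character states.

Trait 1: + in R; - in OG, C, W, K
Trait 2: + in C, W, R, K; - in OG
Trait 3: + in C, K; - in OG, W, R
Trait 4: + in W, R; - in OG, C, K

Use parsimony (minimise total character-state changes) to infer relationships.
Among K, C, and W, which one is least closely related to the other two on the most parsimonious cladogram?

W

The outgroup has state '-' for every character, so '+' is the derived state throughout.
Trait 1 (derived state '+') is unique to R (autapomorphy; uninformative for grouping).
Trait 2 (derived state '+') is shared by all ingroup taxa — unites the whole ingroup.
Trait 3 (derived state '+') is shared by C and K — a synapomorphy uniting that clade.
Only R and W show the derived state '+' for Trait 4, supporting them as a clade.
Most parsimonious ingroup topology: ((C,K),(W,R)).
K and C share a more recent common ancestor with each other than either does with W, so W is the least closely related of the three.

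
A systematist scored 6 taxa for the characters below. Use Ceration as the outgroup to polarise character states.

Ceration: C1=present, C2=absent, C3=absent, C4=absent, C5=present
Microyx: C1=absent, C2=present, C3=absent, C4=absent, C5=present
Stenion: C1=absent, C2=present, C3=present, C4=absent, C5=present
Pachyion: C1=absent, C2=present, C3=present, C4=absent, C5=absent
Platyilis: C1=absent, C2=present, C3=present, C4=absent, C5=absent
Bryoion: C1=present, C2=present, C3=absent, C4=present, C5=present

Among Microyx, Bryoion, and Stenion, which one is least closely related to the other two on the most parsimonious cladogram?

Character polarity is set by the outgroup: the derived state is whichever differs from the outgroup's state, so for C1, C5 the derived state is 'absent', and for the remaining characters it is 'present'.
C1 (derived state 'absent') is shared by Microyx, Pachyion, Platyilis, and Stenion — a synapomorphy uniting that clade.
All ingroup taxa share the derived state 'present' for C2; it defines the ingroup but does not resolve relationships within it.
C3 (derived state 'present') is shared by Pachyion, Platyilis, and Stenion — a synapomorphy uniting that clade.
C4: derived state 'present' in Bryoion only — an autapomorphy, so it tells us nothing about relationships among taxa.
Only Pachyion and Platyilis show the derived state 'absent' for C5, supporting them as a clade.
Most parsimonious ingroup topology: ((Microyx,(Stenion,(Pachyion,Platyilis))),Bryoion).
Microyx and Stenion share a more recent common ancestor with each other than either does with Bryoion, so Bryoion is the least closely related of the three.

Bryoion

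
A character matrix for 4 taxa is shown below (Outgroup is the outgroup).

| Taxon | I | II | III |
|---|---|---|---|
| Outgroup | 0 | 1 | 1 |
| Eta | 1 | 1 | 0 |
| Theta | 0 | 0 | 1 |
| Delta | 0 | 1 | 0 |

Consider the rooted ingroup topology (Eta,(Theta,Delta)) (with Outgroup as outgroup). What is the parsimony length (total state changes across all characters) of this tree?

4

Map each character onto (Eta,(Theta,Delta)) (rooted by Outgroup) and count the minimum state changes it requires (Fitch parsimony):
I: 1; II: 1; III: 2.
Total tree length = 4.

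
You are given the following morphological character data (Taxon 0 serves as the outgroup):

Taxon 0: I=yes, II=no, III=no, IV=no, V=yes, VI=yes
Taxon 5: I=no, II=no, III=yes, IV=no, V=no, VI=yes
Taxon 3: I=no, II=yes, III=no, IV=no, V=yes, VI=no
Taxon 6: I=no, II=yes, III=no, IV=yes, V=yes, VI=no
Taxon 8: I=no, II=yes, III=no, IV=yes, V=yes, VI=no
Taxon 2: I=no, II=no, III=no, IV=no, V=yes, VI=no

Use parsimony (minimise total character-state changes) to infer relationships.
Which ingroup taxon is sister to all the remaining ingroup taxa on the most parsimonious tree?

Character polarity is set by the outgroup: the derived state is whichever differs from the outgroup's state, so for I, V, VI the derived state is 'no', and for the remaining characters it is 'yes'.
I (derived state 'no') is shared by all ingroup taxa — unites the whole ingroup.
II (derived state 'yes') is shared by Taxon 3, Taxon 6, and Taxon 8 — a synapomorphy uniting that clade.
III: derived state 'yes' in Taxon 5 only — an autapomorphy, so it tells us nothing about relationships among taxa.
IV: derived state 'yes' in Taxon 6 and Taxon 8 only — synapomorphy for {Taxon 6, Taxon 8}.
V: derived state 'no' in Taxon 5 only — an autapomorphy, so it tells us nothing about relationships among taxa.
VI (derived state 'no') is shared by Taxon 2, Taxon 3, Taxon 6, and Taxon 8 — a synapomorphy uniting that clade.
Most parsimonious ingroup topology: (Taxon 5,((Taxon 3,(Taxon 6,Taxon 8)),Taxon 2)).
Taxon 5 is sister to the clade containing all other ingroup taxa, so it is the earliest-diverging (most basal) ingroup lineage.

Taxon 5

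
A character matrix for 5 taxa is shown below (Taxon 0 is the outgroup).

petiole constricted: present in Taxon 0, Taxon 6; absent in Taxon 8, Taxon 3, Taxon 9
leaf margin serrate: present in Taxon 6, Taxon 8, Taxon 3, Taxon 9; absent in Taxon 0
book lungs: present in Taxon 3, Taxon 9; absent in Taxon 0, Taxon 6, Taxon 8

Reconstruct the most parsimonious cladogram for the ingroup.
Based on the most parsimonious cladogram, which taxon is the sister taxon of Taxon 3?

Character polarity is set by the outgroup: the derived state is whichever differs from the outgroup's state, so for petiole constricted the derived state is 'absent', and for the remaining characters it is 'present'.
Only Taxon 3, Taxon 8, and Taxon 9 show the derived state 'absent' for petiole constricted, supporting them as a clade.
All ingroup taxa share the derived state 'present' for leaf margin serrate; it defines the ingroup but does not resolve relationships within it.
Only Taxon 3 and Taxon 9 show the derived state 'present' for book lungs, supporting them as a clade.
Most parsimonious ingroup topology: (Taxon 6,(Taxon 8,(Taxon 3,Taxon 9))).
Taxon 3 and Taxon 9 form a cherry on this tree, so they are sister taxa.

Taxon 9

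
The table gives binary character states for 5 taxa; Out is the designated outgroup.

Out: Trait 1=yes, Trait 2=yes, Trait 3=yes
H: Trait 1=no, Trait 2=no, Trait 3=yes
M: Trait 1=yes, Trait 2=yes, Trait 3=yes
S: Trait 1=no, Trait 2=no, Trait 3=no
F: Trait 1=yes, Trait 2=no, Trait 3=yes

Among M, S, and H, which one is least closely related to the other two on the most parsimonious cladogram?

The outgroup has state 'yes' for every character, so 'no' is the derived state throughout.
Trait 1: derived state 'no' in H and S only — synapomorphy for {H, S}.
Trait 2: derived state 'no' in F, H, and S only — synapomorphy for {F, H, S}.
Trait 3 (derived state 'no') is unique to S (autapomorphy; uninformative for grouping).
Most parsimonious ingroup topology: (((H,S),F),M).
H and S share a more recent common ancestor with each other than either does with M, so M is the least closely related of the three.

M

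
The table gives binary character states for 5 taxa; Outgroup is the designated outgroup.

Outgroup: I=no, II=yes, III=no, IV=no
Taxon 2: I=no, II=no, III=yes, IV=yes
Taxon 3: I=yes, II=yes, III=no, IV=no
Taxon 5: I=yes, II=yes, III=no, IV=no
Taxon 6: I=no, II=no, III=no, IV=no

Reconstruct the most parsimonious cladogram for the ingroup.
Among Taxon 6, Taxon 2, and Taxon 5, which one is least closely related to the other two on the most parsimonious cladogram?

Taxon 5

Character polarity is set by the outgroup: the derived state is whichever differs from the outgroup's state, so for II the derived state is 'no', and for the remaining characters it is 'yes'.
I (derived state 'yes') is shared by Taxon 3 and Taxon 5 — a synapomorphy uniting that clade.
II (derived state 'no') is shared by Taxon 2 and Taxon 6 — a synapomorphy uniting that clade.
III (derived state 'yes') is unique to Taxon 2 (autapomorphy; uninformative for grouping).
IV (derived state 'yes') is unique to Taxon 2 (autapomorphy; uninformative for grouping).
Most parsimonious ingroup topology: ((Taxon 2,Taxon 6),(Taxon 3,Taxon 5)).
Taxon 6 and Taxon 2 share a more recent common ancestor with each other than either does with Taxon 5, so Taxon 5 is the least closely related of the three.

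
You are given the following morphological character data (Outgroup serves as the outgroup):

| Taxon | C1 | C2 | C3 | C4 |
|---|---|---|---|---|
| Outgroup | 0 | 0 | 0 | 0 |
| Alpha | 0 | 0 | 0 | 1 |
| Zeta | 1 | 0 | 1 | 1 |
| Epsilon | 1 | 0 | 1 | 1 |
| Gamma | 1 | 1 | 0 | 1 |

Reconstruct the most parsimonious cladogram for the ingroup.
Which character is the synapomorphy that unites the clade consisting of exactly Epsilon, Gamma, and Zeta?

C1

The outgroup has state '0' for every character, so '1' is the derived state throughout.
C1: derived state '1' in Epsilon, Gamma, and Zeta only — synapomorphy for {Epsilon, Gamma, Zeta}.
C2 (derived state '1') is unique to Gamma (autapomorphy; uninformative for grouping).
C3: derived state '1' in Epsilon and Zeta only — synapomorphy for {Epsilon, Zeta}.
C4 (derived state '1') is shared by all ingroup taxa — unites the whole ingroup.
Most parsimonious ingroup topology: (Alpha,((Zeta,Epsilon),Gamma)).
The clade {Epsilon, Gamma, Zeta} is supported by C1: its derived state '1' occurs in exactly those taxa and in no other taxon (including the outgroup).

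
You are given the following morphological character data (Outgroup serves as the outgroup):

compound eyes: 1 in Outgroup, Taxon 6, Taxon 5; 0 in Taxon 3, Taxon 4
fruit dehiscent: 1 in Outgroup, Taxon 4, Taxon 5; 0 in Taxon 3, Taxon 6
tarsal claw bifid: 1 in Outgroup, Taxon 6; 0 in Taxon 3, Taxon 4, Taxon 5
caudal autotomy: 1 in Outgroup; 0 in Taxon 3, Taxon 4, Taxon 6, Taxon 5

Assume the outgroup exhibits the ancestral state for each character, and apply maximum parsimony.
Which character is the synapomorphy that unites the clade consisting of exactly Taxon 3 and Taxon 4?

compound eyes

The outgroup has state '1' for every character, so '0' is the derived state throughout.
compound eyes: derived state '0' in Taxon 3 and Taxon 4 only — synapomorphy for {Taxon 3, Taxon 4}.
fruit dehiscent groups Taxon 3 and Taxon 6, which is incompatible with the clades supported by the remaining characters; treating it as convergent (homoplasy) costs fewer steps than any alternative tree.
tarsal claw bifid: derived state '0' in Taxon 3, Taxon 4, and Taxon 5 only — synapomorphy for {Taxon 3, Taxon 4, Taxon 5}.
caudal autotomy (derived state '0') is shared by all ingroup taxa — unites the whole ingroup.
Most parsimonious ingroup topology: (((Taxon 3,Taxon 4),Taxon 5),Taxon 6).
The clade {Taxon 3, Taxon 4} is supported by compound eyes: its derived state '0' occurs in exactly those taxa and in no other taxon (including the outgroup).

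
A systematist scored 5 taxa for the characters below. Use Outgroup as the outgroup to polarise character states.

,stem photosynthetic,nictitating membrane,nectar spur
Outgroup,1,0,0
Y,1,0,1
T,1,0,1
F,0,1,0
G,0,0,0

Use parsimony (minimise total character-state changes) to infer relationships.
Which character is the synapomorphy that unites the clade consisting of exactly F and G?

stem photosynthetic

Character polarity is set by the outgroup: the derived state is whichever differs from the outgroup's state, so for stem photosynthetic the derived state is '0', and for the remaining characters it is '1'.
stem photosynthetic (derived state '0') is shared by F and G — a synapomorphy uniting that clade.
nictitating membrane (derived state '1') is unique to F (autapomorphy; uninformative for grouping).
nectar spur: derived state '1' in T and Y only — synapomorphy for {T, Y}.
Most parsimonious ingroup topology: ((Y,T),(F,G)).
The clade {F, G} is supported by stem photosynthetic: its derived state '0' occurs in exactly those taxa and in no other taxon (including the outgroup).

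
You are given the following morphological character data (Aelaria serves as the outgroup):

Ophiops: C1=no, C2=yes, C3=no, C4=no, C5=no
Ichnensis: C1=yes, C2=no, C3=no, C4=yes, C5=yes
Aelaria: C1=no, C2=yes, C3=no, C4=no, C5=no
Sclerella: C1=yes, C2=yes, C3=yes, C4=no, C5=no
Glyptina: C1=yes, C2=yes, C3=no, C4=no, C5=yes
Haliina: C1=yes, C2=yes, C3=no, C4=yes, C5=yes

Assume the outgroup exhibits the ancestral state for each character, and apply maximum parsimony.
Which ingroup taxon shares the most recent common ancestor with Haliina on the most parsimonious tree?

Character polarity is set by the outgroup: the derived state is whichever differs from the outgroup's state, so for C2 the derived state is 'no', and for the remaining characters it is 'yes'.
C1: derived state 'yes' in Glyptina, Haliina, Ichnensis, and Sclerella only — synapomorphy for {Glyptina, Haliina, Ichnensis, Sclerella}.
C2 (derived state 'no') is unique to Ichnensis (autapomorphy; uninformative for grouping).
C3 (derived state 'yes') is unique to Sclerella (autapomorphy; uninformative for grouping).
C4: derived state 'yes' in Haliina and Ichnensis only — synapomorphy for {Haliina, Ichnensis}.
Only Glyptina, Haliina, and Ichnensis show the derived state 'yes' for C5, supporting them as a clade.
Most parsimonious ingroup topology: ((((Ichnensis,Haliina),Glyptina),Sclerella),Ophiops).
Haliina and Ichnensis form a cherry on this tree, so they are sister taxa.

Ichnensis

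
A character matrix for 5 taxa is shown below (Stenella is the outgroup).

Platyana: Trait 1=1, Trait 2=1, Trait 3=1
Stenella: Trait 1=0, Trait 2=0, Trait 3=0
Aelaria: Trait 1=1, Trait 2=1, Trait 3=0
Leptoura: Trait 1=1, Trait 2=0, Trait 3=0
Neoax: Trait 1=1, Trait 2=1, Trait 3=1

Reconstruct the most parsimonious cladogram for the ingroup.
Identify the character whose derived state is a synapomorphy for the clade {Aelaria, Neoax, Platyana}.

Trait 2

The outgroup has state '0' for every character, so '1' is the derived state throughout.
Trait 1 (derived state '1') is shared by all ingroup taxa — unites the whole ingroup.
Trait 2 (derived state '1') is shared by Aelaria, Neoax, and Platyana — a synapomorphy uniting that clade.
Trait 3: derived state '1' in Neoax and Platyana only — synapomorphy for {Neoax, Platyana}.
Most parsimonious ingroup topology: (((Neoax,Platyana),Aelaria),Leptoura).
The clade {Aelaria, Neoax, Platyana} is supported by Trait 2: its derived state '1' occurs in exactly those taxa and in no other taxon (including the outgroup).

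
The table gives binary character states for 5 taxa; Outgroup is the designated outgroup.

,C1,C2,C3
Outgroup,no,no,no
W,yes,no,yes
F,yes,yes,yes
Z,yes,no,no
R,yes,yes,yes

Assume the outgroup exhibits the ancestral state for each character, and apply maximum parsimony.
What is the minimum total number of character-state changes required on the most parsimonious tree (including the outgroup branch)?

3

The outgroup has state 'no' for every character, so 'yes' is the derived state throughout.
C1 (derived state 'yes') is shared by all ingroup taxa — unites the whole ingroup.
C2: derived state 'yes' in F and R only — synapomorphy for {F, R}.
C3: derived state 'yes' in F, R, and W only — synapomorphy for {F, R, W}.
Most parsimonious ingroup topology: ((W,(F,R)),Z).
Changes per character on this tree: C1: 1; C2: 1; C3: 1.
Total = 3.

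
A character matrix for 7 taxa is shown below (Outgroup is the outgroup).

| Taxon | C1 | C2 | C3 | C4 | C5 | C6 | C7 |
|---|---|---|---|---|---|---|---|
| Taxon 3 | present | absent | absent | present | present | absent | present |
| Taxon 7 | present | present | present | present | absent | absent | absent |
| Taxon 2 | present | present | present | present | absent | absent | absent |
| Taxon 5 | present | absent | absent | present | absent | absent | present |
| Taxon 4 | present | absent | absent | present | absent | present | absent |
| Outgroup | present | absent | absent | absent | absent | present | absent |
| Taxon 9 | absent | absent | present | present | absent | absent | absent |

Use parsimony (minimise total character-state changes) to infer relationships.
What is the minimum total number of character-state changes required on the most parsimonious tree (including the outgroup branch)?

7

Character polarity is set by the outgroup: the derived state is whichever differs from the outgroup's state, so for C1, C6 the derived state is 'absent', and for the remaining characters it is 'present'.
C1: derived state 'absent' in Taxon 9 only — an autapomorphy, so it tells us nothing about relationships among taxa.
Only Taxon 2 and Taxon 7 show the derived state 'present' for C2, supporting them as a clade.
C3: derived state 'present' in Taxon 2, Taxon 7, and Taxon 9 only — synapomorphy for {Taxon 2, Taxon 7, Taxon 9}.
All ingroup taxa share the derived state 'present' for C4; it defines the ingroup but does not resolve relationships within it.
C5 (derived state 'present') is unique to Taxon 3 (autapomorphy; uninformative for grouping).
C6: derived state 'absent' in Taxon 2, Taxon 3, Taxon 5, Taxon 7, and Taxon 9 only — synapomorphy for {Taxon 2, Taxon 3, Taxon 5, Taxon 7, Taxon 9}.
C7: derived state 'present' in Taxon 3 and Taxon 5 only — synapomorphy for {Taxon 3, Taxon 5}.
Most parsimonious ingroup topology: (((Taxon 9,(Taxon 2,Taxon 7)),(Taxon 5,Taxon 3)),Taxon 4).
Changes per character on this tree: C1: 1; C2: 1; C3: 1; C4: 1; C5: 1; C6: 1; C7: 1.
Total = 7.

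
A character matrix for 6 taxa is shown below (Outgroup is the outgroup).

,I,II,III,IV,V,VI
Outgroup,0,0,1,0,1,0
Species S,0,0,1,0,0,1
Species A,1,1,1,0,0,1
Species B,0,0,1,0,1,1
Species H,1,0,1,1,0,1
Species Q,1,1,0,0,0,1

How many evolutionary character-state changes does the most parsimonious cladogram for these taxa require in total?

6

Character polarity is set by the outgroup: the derived state is whichever differs from the outgroup's state, so for III, V the derived state is '0', and for the remaining characters it is '1'.
Only Species A, Species H, and Species Q show the derived state '1' for I, supporting them as a clade.
II: derived state '1' in Species A and Species Q only — synapomorphy for {Species A, Species Q}.
III (derived state '0') is unique to Species Q (autapomorphy; uninformative for grouping).
IV (derived state '1') is unique to Species H (autapomorphy; uninformative for grouping).
Only Species A, Species H, Species Q, and Species S show the derived state '0' for V, supporting them as a clade.
All ingroup taxa share the derived state '1' for VI; it defines the ingroup but does not resolve relationships within it.
Most parsimonious ingroup topology: ((Species S,(Species H,(Species A,Species Q))),Species B).
Changes per character on this tree: I: 1; II: 1; III: 1; IV: 1; V: 1; VI: 1.
Total = 6.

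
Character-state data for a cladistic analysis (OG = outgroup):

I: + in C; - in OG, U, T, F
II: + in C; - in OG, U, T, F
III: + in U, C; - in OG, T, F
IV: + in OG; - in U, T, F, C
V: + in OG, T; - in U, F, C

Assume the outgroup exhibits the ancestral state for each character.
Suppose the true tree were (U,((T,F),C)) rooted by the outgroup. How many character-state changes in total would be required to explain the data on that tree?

7

Map each character onto (U,((T,F),C)) (rooted by OG) and count the minimum state changes it requires (Fitch parsimony):
I: 1; II: 1; III: 2; IV: 1; V: 2.
Total tree length = 7.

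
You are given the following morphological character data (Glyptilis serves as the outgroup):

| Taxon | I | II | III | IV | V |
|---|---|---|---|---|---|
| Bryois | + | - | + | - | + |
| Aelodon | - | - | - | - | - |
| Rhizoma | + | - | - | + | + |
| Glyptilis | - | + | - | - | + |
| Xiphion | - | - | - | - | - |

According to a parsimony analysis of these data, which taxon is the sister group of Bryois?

Rhizoma

Character polarity is set by the outgroup: the derived state is whichever differs from the outgroup's state, so for II, V the derived state is '-', and for the remaining characters it is '+'.
I (derived state '+') is shared by Bryois and Rhizoma — a synapomorphy uniting that clade.
All ingroup taxa share the derived state '-' for II; it defines the ingroup but does not resolve relationships within it.
III: derived state '+' in Bryois only — an autapomorphy, so it tells us nothing about relationships among taxa.
IV (derived state '+') is unique to Rhizoma (autapomorphy; uninformative for grouping).
V: derived state '-' in Aelodon and Xiphion only — synapomorphy for {Aelodon, Xiphion}.
Most parsimonious ingroup topology: ((Xiphion,Aelodon),(Rhizoma,Bryois)).
Bryois and Rhizoma form a cherry on this tree, so they are sister taxa.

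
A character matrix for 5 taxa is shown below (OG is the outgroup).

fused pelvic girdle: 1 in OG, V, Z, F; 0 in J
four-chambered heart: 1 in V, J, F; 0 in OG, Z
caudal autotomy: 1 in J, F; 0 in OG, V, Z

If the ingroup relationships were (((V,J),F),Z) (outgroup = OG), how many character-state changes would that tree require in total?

4

Map each character onto (((V,J),F),Z) (rooted by OG) and count the minimum state changes it requires (Fitch parsimony):
fused pelvic girdle: 1; four-chambered heart: 1; caudal autotomy: 2.
Total tree length = 4.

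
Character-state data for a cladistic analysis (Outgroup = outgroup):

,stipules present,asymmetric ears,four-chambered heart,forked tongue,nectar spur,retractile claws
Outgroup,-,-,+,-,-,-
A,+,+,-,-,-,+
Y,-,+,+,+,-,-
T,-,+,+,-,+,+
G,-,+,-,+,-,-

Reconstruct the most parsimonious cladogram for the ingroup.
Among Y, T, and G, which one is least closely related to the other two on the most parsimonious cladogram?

Character polarity is set by the outgroup: the derived state is whichever differs from the outgroup's state, so for four-chambered heart the derived state is '-', and for the remaining characters it is '+'.
stipules present (derived state '+') is unique to A (autapomorphy; uninformative for grouping).
All ingroup taxa share the derived state '+' for asymmetric ears; it defines the ingroup but does not resolve relationships within it.
four-chambered heart (state '-') occurs in A and G but conflicts with the nesting implied by the other characters — most parsimoniously interpreted as homoplasy.
forked tongue (derived state '+') is shared by G and Y — a synapomorphy uniting that clade.
nectar spur (derived state '+') is unique to T (autapomorphy; uninformative for grouping).
retractile claws: derived state '+' in A and T only — synapomorphy for {A, T}.
Most parsimonious ingroup topology: ((A,T),(Y,G)).
G and Y share a more recent common ancestor with each other than either does with T, so T is the least closely related of the three.

T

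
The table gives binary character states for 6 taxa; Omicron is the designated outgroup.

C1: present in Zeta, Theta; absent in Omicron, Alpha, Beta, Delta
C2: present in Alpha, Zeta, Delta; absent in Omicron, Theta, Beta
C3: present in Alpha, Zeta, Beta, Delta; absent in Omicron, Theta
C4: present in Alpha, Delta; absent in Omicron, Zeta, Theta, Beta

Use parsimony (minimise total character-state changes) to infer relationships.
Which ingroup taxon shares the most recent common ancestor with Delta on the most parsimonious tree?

The outgroup has state 'absent' for every character, so 'present' is the derived state throughout.
C1 (state 'present') occurs in Theta and Zeta but conflicts with the nesting implied by the other characters — most parsimoniously interpreted as homoplasy.
Only Alpha, Delta, and Zeta show the derived state 'present' for C2, supporting them as a clade.
C3: derived state 'present' in Alpha, Beta, Delta, and Zeta only — synapomorphy for {Alpha, Beta, Delta, Zeta}.
C4 (derived state 'present') is shared by Alpha and Delta — a synapomorphy uniting that clade.
Most parsimonious ingroup topology: ((((Alpha,Delta),Zeta),Beta),Theta).
Delta and Alpha form a cherry on this tree, so they are sister taxa.

Alpha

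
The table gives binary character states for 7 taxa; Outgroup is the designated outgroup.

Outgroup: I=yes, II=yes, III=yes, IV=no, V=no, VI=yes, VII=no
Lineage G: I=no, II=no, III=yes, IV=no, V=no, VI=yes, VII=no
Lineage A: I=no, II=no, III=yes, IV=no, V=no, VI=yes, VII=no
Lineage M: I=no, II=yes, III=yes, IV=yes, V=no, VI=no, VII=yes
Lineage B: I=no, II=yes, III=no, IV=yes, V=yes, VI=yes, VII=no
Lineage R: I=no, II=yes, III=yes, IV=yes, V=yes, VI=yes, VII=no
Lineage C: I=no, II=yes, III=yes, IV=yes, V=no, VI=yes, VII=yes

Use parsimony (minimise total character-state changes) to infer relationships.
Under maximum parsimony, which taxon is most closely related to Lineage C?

Lineage M

Character polarity is set by the outgroup: the derived state is whichever differs from the outgroup's state, so for I, II, III, VI the derived state is 'no', and for the remaining characters it is 'yes'.
All ingroup taxa share the derived state 'no' for I; it defines the ingroup but does not resolve relationships within it.
II: derived state 'no' in Lineage A and Lineage G only — synapomorphy for {Lineage A, Lineage G}.
III: derived state 'no' in Lineage B only — an autapomorphy, so it tells us nothing about relationships among taxa.
IV: derived state 'yes' in Lineage B, Lineage C, Lineage M, and Lineage R only — synapomorphy for {Lineage B, Lineage C, Lineage M, Lineage R}.
Only Lineage B and Lineage R show the derived state 'yes' for V, supporting them as a clade.
VI (derived state 'no') is unique to Lineage M (autapomorphy; uninformative for grouping).
VII: derived state 'yes' in Lineage C and Lineage M only — synapomorphy for {Lineage C, Lineage M}.
Most parsimonious ingroup topology: ((Lineage G,Lineage A),((Lineage M,Lineage C),(Lineage B,Lineage R))).
Lineage C and Lineage M form a cherry on this tree, so they are sister taxa.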